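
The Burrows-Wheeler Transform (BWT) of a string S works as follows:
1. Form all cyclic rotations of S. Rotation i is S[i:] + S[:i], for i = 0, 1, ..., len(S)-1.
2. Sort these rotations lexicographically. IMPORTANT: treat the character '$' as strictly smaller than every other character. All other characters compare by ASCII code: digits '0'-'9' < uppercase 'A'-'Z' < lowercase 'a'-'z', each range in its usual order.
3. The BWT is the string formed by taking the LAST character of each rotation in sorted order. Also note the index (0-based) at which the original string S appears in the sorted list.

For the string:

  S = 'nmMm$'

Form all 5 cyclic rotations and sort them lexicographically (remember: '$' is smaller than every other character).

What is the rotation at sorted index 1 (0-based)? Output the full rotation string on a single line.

All 5 rotations (rotation i = S[i:]+S[:i]):
  rot[0] = nmMm$
  rot[1] = mMm$n
  rot[2] = Mm$nm
  rot[3] = m$nmM
  rot[4] = $nmMm
Sorted (with $ < everything):
  sorted[0] = $nmMm
  sorted[1] = Mm$nm
  sorted[2] = m$nmM
  sorted[3] = mMm$n
  sorted[4] = nmMm$
sorted[1] = Mm$nm

Answer: Mm$nm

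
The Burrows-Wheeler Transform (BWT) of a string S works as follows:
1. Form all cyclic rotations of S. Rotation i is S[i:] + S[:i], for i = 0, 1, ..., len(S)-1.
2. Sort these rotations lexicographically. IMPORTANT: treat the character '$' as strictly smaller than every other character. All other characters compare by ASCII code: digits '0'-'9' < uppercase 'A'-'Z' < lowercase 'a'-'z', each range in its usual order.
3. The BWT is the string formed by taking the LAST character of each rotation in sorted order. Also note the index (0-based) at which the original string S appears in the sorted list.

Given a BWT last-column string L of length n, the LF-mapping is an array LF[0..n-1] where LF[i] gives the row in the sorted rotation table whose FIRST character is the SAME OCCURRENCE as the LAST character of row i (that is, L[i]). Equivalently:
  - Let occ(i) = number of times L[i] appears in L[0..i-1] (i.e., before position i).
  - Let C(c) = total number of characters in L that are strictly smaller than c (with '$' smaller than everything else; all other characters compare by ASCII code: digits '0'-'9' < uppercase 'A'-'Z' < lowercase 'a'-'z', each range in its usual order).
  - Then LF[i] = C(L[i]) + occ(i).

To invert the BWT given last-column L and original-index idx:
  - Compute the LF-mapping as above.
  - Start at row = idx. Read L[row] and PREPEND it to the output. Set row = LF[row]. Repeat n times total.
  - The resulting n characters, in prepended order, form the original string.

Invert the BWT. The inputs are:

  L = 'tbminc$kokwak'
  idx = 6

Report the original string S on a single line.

Answer: knickkwombat$

Derivation:
LF mapping: 11 2 8 4 9 3 0 5 10 6 12 1 7
Walk LF starting at row 6, prepending L[row]:
  step 1: row=6, L[6]='$', prepend. Next row=LF[6]=0
  step 2: row=0, L[0]='t', prepend. Next row=LF[0]=11
  step 3: row=11, L[11]='a', prepend. Next row=LF[11]=1
  step 4: row=1, L[1]='b', prepend. Next row=LF[1]=2
  step 5: row=2, L[2]='m', prepend. Next row=LF[2]=8
  step 6: row=8, L[8]='o', prepend. Next row=LF[8]=10
  step 7: row=10, L[10]='w', prepend. Next row=LF[10]=12
  step 8: row=12, L[12]='k', prepend. Next row=LF[12]=7
  step 9: row=7, L[7]='k', prepend. Next row=LF[7]=5
  step 10: row=5, L[5]='c', prepend. Next row=LF[5]=3
  step 11: row=3, L[3]='i', prepend. Next row=LF[3]=4
  step 12: row=4, L[4]='n', prepend. Next row=LF[4]=9
  step 13: row=9, L[9]='k', prepend. Next row=LF[9]=6
Reversed output: knickkwombat$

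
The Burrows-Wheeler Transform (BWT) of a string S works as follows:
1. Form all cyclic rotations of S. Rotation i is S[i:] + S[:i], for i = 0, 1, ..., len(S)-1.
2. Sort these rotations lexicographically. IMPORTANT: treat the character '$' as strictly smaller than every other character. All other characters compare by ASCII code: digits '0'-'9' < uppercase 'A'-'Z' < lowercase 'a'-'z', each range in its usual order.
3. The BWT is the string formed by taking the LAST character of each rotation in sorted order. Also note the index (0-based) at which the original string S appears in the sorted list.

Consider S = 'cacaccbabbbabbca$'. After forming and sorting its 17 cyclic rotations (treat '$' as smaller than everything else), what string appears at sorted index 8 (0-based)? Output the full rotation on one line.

All 17 rotations (rotation i = S[i:]+S[:i]):
  rot[0] = cacaccbabbbabbca$
  rot[1] = acaccbabbbabbca$c
  rot[2] = caccbabbbabbca$ca
  rot[3] = accbabbbabbca$cac
  rot[4] = ccbabbbabbca$caca
  rot[5] = cbabbbabbca$cacac
  rot[6] = babbbabbca$cacacc
  rot[7] = abbbabbca$cacaccb
  rot[8] = bbbabbca$cacaccba
  rot[9] = bbabbca$cacaccbab
  rot[10] = babbca$cacaccbabb
  rot[11] = abbca$cacaccbabbb
  rot[12] = bbca$cacaccbabbba
  rot[13] = bca$cacaccbabbbab
  rot[14] = ca$cacaccbabbbabb
  rot[15] = a$cacaccbabbbabbc
  rot[16] = $cacaccbabbbabbca
Sorted (with $ < everything):
  sorted[0] = $cacaccbabbbabbca
  sorted[1] = a$cacaccbabbbabbc
  sorted[2] = abbbabbca$cacaccb
  sorted[3] = abbca$cacaccbabbb
  sorted[4] = acaccbabbbabbca$c
  sorted[5] = accbabbbabbca$cac
  sorted[6] = babbbabbca$cacacc
  sorted[7] = babbca$cacaccbabb
  sorted[8] = bbabbca$cacaccbab
  sorted[9] = bbbabbca$cacaccba
  sorted[10] = bbca$cacaccbabbba
  sorted[11] = bca$cacaccbabbbab
  sorted[12] = ca$cacaccbabbbabb
  sorted[13] = cacaccbabbbabbca$
  sorted[14] = caccbabbbabbca$ca
  sorted[15] = cbabbbabbca$cacac
  sorted[16] = ccbabbbabbca$caca
sorted[8] = bbabbca$cacaccbab

Answer: bbabbca$cacaccbab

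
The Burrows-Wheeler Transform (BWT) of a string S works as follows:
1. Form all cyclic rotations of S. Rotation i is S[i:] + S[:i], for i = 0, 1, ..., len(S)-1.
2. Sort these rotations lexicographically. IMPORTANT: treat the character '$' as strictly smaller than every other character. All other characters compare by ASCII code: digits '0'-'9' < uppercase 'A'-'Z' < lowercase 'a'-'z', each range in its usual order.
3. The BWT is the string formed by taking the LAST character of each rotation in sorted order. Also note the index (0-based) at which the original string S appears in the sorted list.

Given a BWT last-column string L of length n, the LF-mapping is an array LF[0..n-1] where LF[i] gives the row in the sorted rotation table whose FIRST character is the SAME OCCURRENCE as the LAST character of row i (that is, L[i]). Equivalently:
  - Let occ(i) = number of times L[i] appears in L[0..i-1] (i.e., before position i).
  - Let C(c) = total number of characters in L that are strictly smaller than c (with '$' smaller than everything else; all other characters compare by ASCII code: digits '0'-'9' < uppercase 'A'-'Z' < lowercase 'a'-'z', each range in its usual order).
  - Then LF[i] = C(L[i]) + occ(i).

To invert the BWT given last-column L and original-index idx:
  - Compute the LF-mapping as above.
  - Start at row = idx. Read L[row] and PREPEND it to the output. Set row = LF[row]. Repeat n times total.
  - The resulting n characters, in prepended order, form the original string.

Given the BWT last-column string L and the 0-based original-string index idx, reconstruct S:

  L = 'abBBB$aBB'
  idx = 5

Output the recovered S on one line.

LF mapping: 6 8 1 2 3 0 7 4 5
Walk LF starting at row 5, prepending L[row]:
  step 1: row=5, L[5]='$', prepend. Next row=LF[5]=0
  step 2: row=0, L[0]='a', prepend. Next row=LF[0]=6
  step 3: row=6, L[6]='a', prepend. Next row=LF[6]=7
  step 4: row=7, L[7]='B', prepend. Next row=LF[7]=4
  step 5: row=4, L[4]='B', prepend. Next row=LF[4]=3
  step 6: row=3, L[3]='B', prepend. Next row=LF[3]=2
  step 7: row=2, L[2]='B', prepend. Next row=LF[2]=1
  step 8: row=1, L[1]='b', prepend. Next row=LF[1]=8
  step 9: row=8, L[8]='B', prepend. Next row=LF[8]=5
Reversed output: BbBBBBaa$

Answer: BbBBBBaa$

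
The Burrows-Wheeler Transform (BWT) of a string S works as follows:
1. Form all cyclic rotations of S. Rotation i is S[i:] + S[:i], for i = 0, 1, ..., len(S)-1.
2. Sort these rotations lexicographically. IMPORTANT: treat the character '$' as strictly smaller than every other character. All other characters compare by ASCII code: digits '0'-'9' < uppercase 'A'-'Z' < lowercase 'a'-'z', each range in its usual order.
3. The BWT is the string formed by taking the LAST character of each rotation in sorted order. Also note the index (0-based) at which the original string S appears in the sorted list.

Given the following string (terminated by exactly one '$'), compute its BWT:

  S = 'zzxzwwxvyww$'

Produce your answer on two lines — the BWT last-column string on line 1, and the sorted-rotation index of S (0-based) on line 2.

Answer: wxwyzwwzvxz$
11

Derivation:
All 12 rotations (rotation i = S[i:]+S[:i]):
  rot[0] = zzxzwwxvyww$
  rot[1] = zxzwwxvyww$z
  rot[2] = xzwwxvyww$zz
  rot[3] = zwwxvyww$zzx
  rot[4] = wwxvyww$zzxz
  rot[5] = wxvyww$zzxzw
  rot[6] = xvyww$zzxzww
  rot[7] = vyww$zzxzwwx
  rot[8] = yww$zzxzwwxv
  rot[9] = ww$zzxzwwxvy
  rot[10] = w$zzxzwwxvyw
  rot[11] = $zzxzwwxvyww
Sorted (with $ < everything):
  sorted[0] = $zzxzwwxvyww  (last char: 'w')
  sorted[1] = vyww$zzxzwwx  (last char: 'x')
  sorted[2] = w$zzxzwwxvyw  (last char: 'w')
  sorted[3] = ww$zzxzwwxvy  (last char: 'y')
  sorted[4] = wwxvyww$zzxz  (last char: 'z')
  sorted[5] = wxvyww$zzxzw  (last char: 'w')
  sorted[6] = xvyww$zzxzww  (last char: 'w')
  sorted[7] = xzwwxvyww$zz  (last char: 'z')
  sorted[8] = yww$zzxzwwxv  (last char: 'v')
  sorted[9] = zwwxvyww$zzx  (last char: 'x')
  sorted[10] = zxzwwxvyww$z  (last char: 'z')
  sorted[11] = zzxzwwxvyww$  (last char: '$')
Last column: wxwyzwwzvxz$
Original string S is at sorted index 11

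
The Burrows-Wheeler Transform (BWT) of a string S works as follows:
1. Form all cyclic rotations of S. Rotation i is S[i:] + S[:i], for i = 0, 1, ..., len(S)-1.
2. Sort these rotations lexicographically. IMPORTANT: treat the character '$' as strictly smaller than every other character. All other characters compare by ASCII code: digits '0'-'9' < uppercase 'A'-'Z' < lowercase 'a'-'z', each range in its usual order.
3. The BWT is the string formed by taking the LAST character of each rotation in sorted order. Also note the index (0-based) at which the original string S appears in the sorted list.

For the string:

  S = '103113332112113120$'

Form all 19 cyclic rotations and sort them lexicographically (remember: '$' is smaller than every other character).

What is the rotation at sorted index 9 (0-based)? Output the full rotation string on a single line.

Answer: 13120$1031133321121

Derivation:
All 19 rotations (rotation i = S[i:]+S[:i]):
  rot[0] = 103113332112113120$
  rot[1] = 03113332112113120$1
  rot[2] = 3113332112113120$10
  rot[3] = 113332112113120$103
  rot[4] = 13332112113120$1031
  rot[5] = 3332112113120$10311
  rot[6] = 332112113120$103113
  rot[7] = 32112113120$1031133
  rot[8] = 2112113120$10311333
  rot[9] = 112113120$103113332
  rot[10] = 12113120$1031133321
  rot[11] = 2113120$10311333211
  rot[12] = 113120$103113332112
  rot[13] = 13120$1031133321121
  rot[14] = 3120$10311333211211
  rot[15] = 120$103113332112113
  rot[16] = 20$1031133321121131
  rot[17] = 0$10311333211211312
  rot[18] = $103113332112113120
Sorted (with $ < everything):
  sorted[0] = $103113332112113120
  sorted[1] = 0$10311333211211312
  sorted[2] = 03113332112113120$1
  sorted[3] = 103113332112113120$
  sorted[4] = 112113120$103113332
  sorted[5] = 113120$103113332112
  sorted[6] = 113332112113120$103
  sorted[7] = 120$103113332112113
  sorted[8] = 12113120$1031133321
  sorted[9] = 13120$1031133321121
  sorted[10] = 13332112113120$1031
  sorted[11] = 20$1031133321121131
  sorted[12] = 2112113120$10311333
  sorted[13] = 2113120$10311333211
  sorted[14] = 3113332112113120$10
  sorted[15] = 3120$10311333211211
  sorted[16] = 32112113120$1031133
  sorted[17] = 332112113120$103113
  sorted[18] = 3332112113120$10311
sorted[9] = 13120$1031133321121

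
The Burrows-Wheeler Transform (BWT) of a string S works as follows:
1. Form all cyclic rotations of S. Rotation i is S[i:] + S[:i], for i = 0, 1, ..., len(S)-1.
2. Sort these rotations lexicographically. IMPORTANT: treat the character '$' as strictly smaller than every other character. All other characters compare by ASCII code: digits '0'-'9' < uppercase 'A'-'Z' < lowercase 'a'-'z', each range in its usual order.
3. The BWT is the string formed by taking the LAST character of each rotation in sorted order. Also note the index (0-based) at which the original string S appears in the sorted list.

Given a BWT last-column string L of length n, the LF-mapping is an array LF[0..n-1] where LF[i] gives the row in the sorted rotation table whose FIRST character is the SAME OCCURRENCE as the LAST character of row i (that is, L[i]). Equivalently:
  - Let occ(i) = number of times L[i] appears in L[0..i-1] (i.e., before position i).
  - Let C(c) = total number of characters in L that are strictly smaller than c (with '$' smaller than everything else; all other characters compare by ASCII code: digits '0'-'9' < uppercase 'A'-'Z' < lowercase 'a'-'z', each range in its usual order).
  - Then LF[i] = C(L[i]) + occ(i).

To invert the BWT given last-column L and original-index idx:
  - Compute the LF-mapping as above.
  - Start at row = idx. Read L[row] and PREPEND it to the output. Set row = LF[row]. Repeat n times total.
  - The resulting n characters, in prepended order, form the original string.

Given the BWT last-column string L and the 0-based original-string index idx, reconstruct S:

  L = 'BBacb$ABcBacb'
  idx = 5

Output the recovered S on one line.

Answer: BbccbBacBAaB$

Derivation:
LF mapping: 2 3 6 10 8 0 1 4 11 5 7 12 9
Walk LF starting at row 5, prepending L[row]:
  step 1: row=5, L[5]='$', prepend. Next row=LF[5]=0
  step 2: row=0, L[0]='B', prepend. Next row=LF[0]=2
  step 3: row=2, L[2]='a', prepend. Next row=LF[2]=6
  step 4: row=6, L[6]='A', prepend. Next row=LF[6]=1
  step 5: row=1, L[1]='B', prepend. Next row=LF[1]=3
  step 6: row=3, L[3]='c', prepend. Next row=LF[3]=10
  step 7: row=10, L[10]='a', prepend. Next row=LF[10]=7
  step 8: row=7, L[7]='B', prepend. Next row=LF[7]=4
  step 9: row=4, L[4]='b', prepend. Next row=LF[4]=8
  step 10: row=8, L[8]='c', prepend. Next row=LF[8]=11
  step 11: row=11, L[11]='c', prepend. Next row=LF[11]=12
  step 12: row=12, L[12]='b', prepend. Next row=LF[12]=9
  step 13: row=9, L[9]='B', prepend. Next row=LF[9]=5
Reversed output: BbccbBacBAaB$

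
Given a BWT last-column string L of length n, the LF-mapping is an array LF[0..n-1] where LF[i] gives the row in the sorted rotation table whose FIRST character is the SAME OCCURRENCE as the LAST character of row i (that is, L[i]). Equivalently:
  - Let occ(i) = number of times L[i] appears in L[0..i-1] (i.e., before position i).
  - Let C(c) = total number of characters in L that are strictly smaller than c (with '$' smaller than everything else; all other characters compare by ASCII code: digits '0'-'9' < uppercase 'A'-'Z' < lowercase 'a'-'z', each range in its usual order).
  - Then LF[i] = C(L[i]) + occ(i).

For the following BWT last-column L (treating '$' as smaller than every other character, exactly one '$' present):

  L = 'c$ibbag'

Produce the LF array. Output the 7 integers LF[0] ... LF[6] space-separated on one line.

Answer: 4 0 6 2 3 1 5

Derivation:
Char counts: '$':1, 'a':1, 'b':2, 'c':1, 'g':1, 'i':1
C (first-col start): C('$')=0, C('a')=1, C('b')=2, C('c')=4, C('g')=5, C('i')=6
L[0]='c': occ=0, LF[0]=C('c')+0=4+0=4
L[1]='$': occ=0, LF[1]=C('$')+0=0+0=0
L[2]='i': occ=0, LF[2]=C('i')+0=6+0=6
L[3]='b': occ=0, LF[3]=C('b')+0=2+0=2
L[4]='b': occ=1, LF[4]=C('b')+1=2+1=3
L[5]='a': occ=0, LF[5]=C('a')+0=1+0=1
L[6]='g': occ=0, LF[6]=C('g')+0=5+0=5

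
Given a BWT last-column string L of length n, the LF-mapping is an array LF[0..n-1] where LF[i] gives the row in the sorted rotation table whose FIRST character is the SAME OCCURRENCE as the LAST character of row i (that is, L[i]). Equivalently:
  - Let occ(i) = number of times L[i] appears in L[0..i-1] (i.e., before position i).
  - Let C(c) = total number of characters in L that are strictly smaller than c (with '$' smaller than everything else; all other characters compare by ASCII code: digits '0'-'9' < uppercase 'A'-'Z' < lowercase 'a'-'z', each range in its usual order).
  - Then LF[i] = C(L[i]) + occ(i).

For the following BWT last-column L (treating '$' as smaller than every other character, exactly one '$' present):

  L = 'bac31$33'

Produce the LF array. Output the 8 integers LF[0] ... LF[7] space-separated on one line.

Answer: 6 5 7 2 1 0 3 4

Derivation:
Char counts: '$':1, '1':1, '3':3, 'a':1, 'b':1, 'c':1
C (first-col start): C('$')=0, C('1')=1, C('3')=2, C('a')=5, C('b')=6, C('c')=7
L[0]='b': occ=0, LF[0]=C('b')+0=6+0=6
L[1]='a': occ=0, LF[1]=C('a')+0=5+0=5
L[2]='c': occ=0, LF[2]=C('c')+0=7+0=7
L[3]='3': occ=0, LF[3]=C('3')+0=2+0=2
L[4]='1': occ=0, LF[4]=C('1')+0=1+0=1
L[5]='$': occ=0, LF[5]=C('$')+0=0+0=0
L[6]='3': occ=1, LF[6]=C('3')+1=2+1=3
L[7]='3': occ=2, LF[7]=C('3')+2=2+2=4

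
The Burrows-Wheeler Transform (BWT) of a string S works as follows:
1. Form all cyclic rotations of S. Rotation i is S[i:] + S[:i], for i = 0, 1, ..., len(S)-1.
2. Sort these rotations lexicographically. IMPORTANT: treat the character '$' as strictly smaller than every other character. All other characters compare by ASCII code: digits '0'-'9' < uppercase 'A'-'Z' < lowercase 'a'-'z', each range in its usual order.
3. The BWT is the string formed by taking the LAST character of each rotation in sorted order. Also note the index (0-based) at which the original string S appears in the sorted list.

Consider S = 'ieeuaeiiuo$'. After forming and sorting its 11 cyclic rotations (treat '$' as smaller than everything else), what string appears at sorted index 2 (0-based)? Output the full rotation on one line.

Answer: eeuaeiiuo$i

Derivation:
All 11 rotations (rotation i = S[i:]+S[:i]):
  rot[0] = ieeuaeiiuo$
  rot[1] = eeuaeiiuo$i
  rot[2] = euaeiiuo$ie
  rot[3] = uaeiiuo$iee
  rot[4] = aeiiuo$ieeu
  rot[5] = eiiuo$ieeua
  rot[6] = iiuo$ieeuae
  rot[7] = iuo$ieeuaei
  rot[8] = uo$ieeuaeii
  rot[9] = o$ieeuaeiiu
  rot[10] = $ieeuaeiiuo
Sorted (with $ < everything):
  sorted[0] = $ieeuaeiiuo
  sorted[1] = aeiiuo$ieeu
  sorted[2] = eeuaeiiuo$i
  sorted[3] = eiiuo$ieeua
  sorted[4] = euaeiiuo$ie
  sorted[5] = ieeuaeiiuo$
  sorted[6] = iiuo$ieeuae
  sorted[7] = iuo$ieeuaei
  sorted[8] = o$ieeuaeiiu
  sorted[9] = uaeiiuo$iee
  sorted[10] = uo$ieeuaeii
sorted[2] = eeuaeiiuo$i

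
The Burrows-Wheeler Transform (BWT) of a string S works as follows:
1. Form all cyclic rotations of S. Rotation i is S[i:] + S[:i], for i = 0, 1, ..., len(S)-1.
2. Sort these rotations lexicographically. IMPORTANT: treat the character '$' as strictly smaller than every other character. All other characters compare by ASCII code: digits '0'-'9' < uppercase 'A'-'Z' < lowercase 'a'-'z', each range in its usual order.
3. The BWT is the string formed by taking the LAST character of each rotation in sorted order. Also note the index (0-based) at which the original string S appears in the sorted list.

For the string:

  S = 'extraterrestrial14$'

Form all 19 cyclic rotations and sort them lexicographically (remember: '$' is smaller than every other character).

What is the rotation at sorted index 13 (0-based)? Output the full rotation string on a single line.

Answer: rrestrial14$extrate

Derivation:
All 19 rotations (rotation i = S[i:]+S[:i]):
  rot[0] = extraterrestrial14$
  rot[1] = xtraterrestrial14$e
  rot[2] = traterrestrial14$ex
  rot[3] = raterrestrial14$ext
  rot[4] = aterrestrial14$extr
  rot[5] = terrestrial14$extra
  rot[6] = errestrial14$extrat
  rot[7] = rrestrial14$extrate
  rot[8] = restrial14$extrater
  rot[9] = estrial14$extraterr
  rot[10] = strial14$extraterre
  rot[11] = trial14$extraterres
  rot[12] = rial14$extraterrest
  rot[13] = ial14$extraterrestr
  rot[14] = al14$extraterrestri
  rot[15] = l14$extraterrestria
  rot[16] = 14$extraterrestrial
  rot[17] = 4$extraterrestrial1
  rot[18] = $extraterrestrial14
Sorted (with $ < everything):
  sorted[0] = $extraterrestrial14
  sorted[1] = 14$extraterrestrial
  sorted[2] = 4$extraterrestrial1
  sorted[3] = al14$extraterrestri
  sorted[4] = aterrestrial14$extr
  sorted[5] = errestrial14$extrat
  sorted[6] = estrial14$extraterr
  sorted[7] = extraterrestrial14$
  sorted[8] = ial14$extraterrestr
  sorted[9] = l14$extraterrestria
  sorted[10] = raterrestrial14$ext
  sorted[11] = restrial14$extrater
  sorted[12] = rial14$extraterrest
  sorted[13] = rrestrial14$extrate
  sorted[14] = strial14$extraterre
  sorted[15] = terrestrial14$extra
  sorted[16] = traterrestrial14$ex
  sorted[17] = trial14$extraterres
  sorted[18] = xtraterrestrial14$e
sorted[13] = rrestrial14$extrate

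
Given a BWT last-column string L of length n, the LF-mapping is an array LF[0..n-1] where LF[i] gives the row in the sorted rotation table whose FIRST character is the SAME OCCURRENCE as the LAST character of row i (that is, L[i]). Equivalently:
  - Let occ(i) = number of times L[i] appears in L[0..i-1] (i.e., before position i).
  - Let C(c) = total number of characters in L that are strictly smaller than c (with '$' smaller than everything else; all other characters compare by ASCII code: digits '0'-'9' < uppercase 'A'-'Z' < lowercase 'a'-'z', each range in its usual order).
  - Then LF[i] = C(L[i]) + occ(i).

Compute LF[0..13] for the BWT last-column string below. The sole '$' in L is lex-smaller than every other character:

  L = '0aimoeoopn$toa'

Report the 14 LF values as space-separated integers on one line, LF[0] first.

Answer: 1 2 5 6 8 4 9 10 12 7 0 13 11 3

Derivation:
Char counts: '$':1, '0':1, 'a':2, 'e':1, 'i':1, 'm':1, 'n':1, 'o':4, 'p':1, 't':1
C (first-col start): C('$')=0, C('0')=1, C('a')=2, C('e')=4, C('i')=5, C('m')=6, C('n')=7, C('o')=8, C('p')=12, C('t')=13
L[0]='0': occ=0, LF[0]=C('0')+0=1+0=1
L[1]='a': occ=0, LF[1]=C('a')+0=2+0=2
L[2]='i': occ=0, LF[2]=C('i')+0=5+0=5
L[3]='m': occ=0, LF[3]=C('m')+0=6+0=6
L[4]='o': occ=0, LF[4]=C('o')+0=8+0=8
L[5]='e': occ=0, LF[5]=C('e')+0=4+0=4
L[6]='o': occ=1, LF[6]=C('o')+1=8+1=9
L[7]='o': occ=2, LF[7]=C('o')+2=8+2=10
L[8]='p': occ=0, LF[8]=C('p')+0=12+0=12
L[9]='n': occ=0, LF[9]=C('n')+0=7+0=7
L[10]='$': occ=0, LF[10]=C('$')+0=0+0=0
L[11]='t': occ=0, LF[11]=C('t')+0=13+0=13
L[12]='o': occ=3, LF[12]=C('o')+3=8+3=11
L[13]='a': occ=1, LF[13]=C('a')+1=2+1=3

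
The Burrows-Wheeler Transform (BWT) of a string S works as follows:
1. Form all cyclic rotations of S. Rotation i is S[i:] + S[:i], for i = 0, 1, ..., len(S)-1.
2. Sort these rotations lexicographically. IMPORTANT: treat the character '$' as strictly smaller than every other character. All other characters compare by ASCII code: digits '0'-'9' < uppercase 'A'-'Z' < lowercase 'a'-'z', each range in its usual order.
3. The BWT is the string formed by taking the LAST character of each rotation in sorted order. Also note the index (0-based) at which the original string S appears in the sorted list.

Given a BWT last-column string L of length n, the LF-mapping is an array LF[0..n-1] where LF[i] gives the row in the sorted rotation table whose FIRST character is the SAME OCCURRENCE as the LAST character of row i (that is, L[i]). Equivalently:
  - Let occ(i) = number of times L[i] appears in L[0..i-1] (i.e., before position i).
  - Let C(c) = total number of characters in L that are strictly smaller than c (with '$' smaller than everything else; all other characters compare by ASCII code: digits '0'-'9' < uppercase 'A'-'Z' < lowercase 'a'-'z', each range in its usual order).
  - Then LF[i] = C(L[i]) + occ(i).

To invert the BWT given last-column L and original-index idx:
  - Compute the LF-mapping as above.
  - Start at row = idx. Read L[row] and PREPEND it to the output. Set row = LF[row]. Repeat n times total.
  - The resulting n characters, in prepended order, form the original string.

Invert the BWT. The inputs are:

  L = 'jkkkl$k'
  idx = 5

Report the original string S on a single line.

LF mapping: 1 2 3 4 6 0 5
Walk LF starting at row 5, prepending L[row]:
  step 1: row=5, L[5]='$', prepend. Next row=LF[5]=0
  step 2: row=0, L[0]='j', prepend. Next row=LF[0]=1
  step 3: row=1, L[1]='k', prepend. Next row=LF[1]=2
  step 4: row=2, L[2]='k', prepend. Next row=LF[2]=3
  step 5: row=3, L[3]='k', prepend. Next row=LF[3]=4
  step 6: row=4, L[4]='l', prepend. Next row=LF[4]=6
  step 7: row=6, L[6]='k', prepend. Next row=LF[6]=5
Reversed output: klkkkj$

Answer: klkkkj$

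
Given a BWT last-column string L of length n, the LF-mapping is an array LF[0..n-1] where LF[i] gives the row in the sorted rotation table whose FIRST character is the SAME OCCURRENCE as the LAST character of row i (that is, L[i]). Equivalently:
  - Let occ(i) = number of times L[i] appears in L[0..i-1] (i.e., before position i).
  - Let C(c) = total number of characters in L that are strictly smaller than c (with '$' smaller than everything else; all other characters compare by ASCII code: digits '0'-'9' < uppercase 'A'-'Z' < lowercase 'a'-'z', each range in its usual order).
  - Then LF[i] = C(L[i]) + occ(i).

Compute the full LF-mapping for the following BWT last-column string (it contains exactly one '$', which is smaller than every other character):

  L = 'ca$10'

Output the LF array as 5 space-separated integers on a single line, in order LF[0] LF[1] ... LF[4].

Char counts: '$':1, '0':1, '1':1, 'a':1, 'c':1
C (first-col start): C('$')=0, C('0')=1, C('1')=2, C('a')=3, C('c')=4
L[0]='c': occ=0, LF[0]=C('c')+0=4+0=4
L[1]='a': occ=0, LF[1]=C('a')+0=3+0=3
L[2]='$': occ=0, LF[2]=C('$')+0=0+0=0
L[3]='1': occ=0, LF[3]=C('1')+0=2+0=2
L[4]='0': occ=0, LF[4]=C('0')+0=1+0=1

Answer: 4 3 0 2 1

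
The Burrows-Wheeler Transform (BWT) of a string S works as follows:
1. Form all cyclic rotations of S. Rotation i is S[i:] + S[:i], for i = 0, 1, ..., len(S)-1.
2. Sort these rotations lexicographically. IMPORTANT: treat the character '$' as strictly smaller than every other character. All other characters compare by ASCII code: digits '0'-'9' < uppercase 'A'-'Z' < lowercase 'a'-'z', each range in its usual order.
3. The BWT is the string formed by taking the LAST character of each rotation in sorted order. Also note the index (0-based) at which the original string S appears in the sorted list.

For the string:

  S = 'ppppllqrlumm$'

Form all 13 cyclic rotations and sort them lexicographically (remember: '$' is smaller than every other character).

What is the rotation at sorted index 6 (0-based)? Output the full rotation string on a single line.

All 13 rotations (rotation i = S[i:]+S[:i]):
  rot[0] = ppppllqrlumm$
  rot[1] = pppllqrlumm$p
  rot[2] = ppllqrlumm$pp
  rot[3] = pllqrlumm$ppp
  rot[4] = llqrlumm$pppp
  rot[5] = lqrlumm$ppppl
  rot[6] = qrlumm$ppppll
  rot[7] = rlumm$ppppllq
  rot[8] = lumm$ppppllqr
  rot[9] = umm$ppppllqrl
  rot[10] = mm$ppppllqrlu
  rot[11] = m$ppppllqrlum
  rot[12] = $ppppllqrlumm
Sorted (with $ < everything):
  sorted[0] = $ppppllqrlumm
  sorted[1] = llqrlumm$pppp
  sorted[2] = lqrlumm$ppppl
  sorted[3] = lumm$ppppllqr
  sorted[4] = m$ppppllqrlum
  sorted[5] = mm$ppppllqrlu
  sorted[6] = pllqrlumm$ppp
  sorted[7] = ppllqrlumm$pp
  sorted[8] = pppllqrlumm$p
  sorted[9] = ppppllqrlumm$
  sorted[10] = qrlumm$ppppll
  sorted[11] = rlumm$ppppllq
  sorted[12] = umm$ppppllqrl
sorted[6] = pllqrlumm$ppp

Answer: pllqrlumm$ppp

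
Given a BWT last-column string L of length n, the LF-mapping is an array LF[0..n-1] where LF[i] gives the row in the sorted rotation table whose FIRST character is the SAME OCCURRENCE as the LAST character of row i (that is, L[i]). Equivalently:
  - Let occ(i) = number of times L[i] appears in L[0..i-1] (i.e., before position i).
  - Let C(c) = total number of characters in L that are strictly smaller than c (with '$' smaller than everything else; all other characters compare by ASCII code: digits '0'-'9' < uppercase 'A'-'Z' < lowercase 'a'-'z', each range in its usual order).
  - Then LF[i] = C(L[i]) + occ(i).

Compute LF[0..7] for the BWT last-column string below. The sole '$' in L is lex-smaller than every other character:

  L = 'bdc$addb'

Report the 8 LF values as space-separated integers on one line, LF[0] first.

Char counts: '$':1, 'a':1, 'b':2, 'c':1, 'd':3
C (first-col start): C('$')=0, C('a')=1, C('b')=2, C('c')=4, C('d')=5
L[0]='b': occ=0, LF[0]=C('b')+0=2+0=2
L[1]='d': occ=0, LF[1]=C('d')+0=5+0=5
L[2]='c': occ=0, LF[2]=C('c')+0=4+0=4
L[3]='$': occ=0, LF[3]=C('$')+0=0+0=0
L[4]='a': occ=0, LF[4]=C('a')+0=1+0=1
L[5]='d': occ=1, LF[5]=C('d')+1=5+1=6
L[6]='d': occ=2, LF[6]=C('d')+2=5+2=7
L[7]='b': occ=1, LF[7]=C('b')+1=2+1=3

Answer: 2 5 4 0 1 6 7 3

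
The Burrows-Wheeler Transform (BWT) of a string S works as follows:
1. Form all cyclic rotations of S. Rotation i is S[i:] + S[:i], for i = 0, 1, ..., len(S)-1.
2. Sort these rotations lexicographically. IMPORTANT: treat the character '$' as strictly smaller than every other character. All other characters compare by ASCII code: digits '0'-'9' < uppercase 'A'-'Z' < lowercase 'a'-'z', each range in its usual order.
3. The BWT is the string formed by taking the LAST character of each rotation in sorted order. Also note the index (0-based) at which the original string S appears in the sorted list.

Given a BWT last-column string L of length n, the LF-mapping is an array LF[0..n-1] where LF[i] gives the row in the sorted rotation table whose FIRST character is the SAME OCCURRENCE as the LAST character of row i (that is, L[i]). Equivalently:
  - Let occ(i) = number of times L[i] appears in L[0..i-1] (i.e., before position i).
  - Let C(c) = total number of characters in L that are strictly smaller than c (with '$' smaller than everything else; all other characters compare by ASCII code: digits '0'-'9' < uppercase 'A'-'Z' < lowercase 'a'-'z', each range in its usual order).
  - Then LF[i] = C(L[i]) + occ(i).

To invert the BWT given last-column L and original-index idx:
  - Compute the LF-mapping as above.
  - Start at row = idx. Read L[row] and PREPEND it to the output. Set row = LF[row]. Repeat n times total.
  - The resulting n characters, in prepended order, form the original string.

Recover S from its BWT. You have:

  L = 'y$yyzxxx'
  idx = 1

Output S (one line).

LF mapping: 4 0 5 6 7 1 2 3
Walk LF starting at row 1, prepending L[row]:
  step 1: row=1, L[1]='$', prepend. Next row=LF[1]=0
  step 2: row=0, L[0]='y', prepend. Next row=LF[0]=4
  step 3: row=4, L[4]='z', prepend. Next row=LF[4]=7
  step 4: row=7, L[7]='x', prepend. Next row=LF[7]=3
  step 5: row=3, L[3]='y', prepend. Next row=LF[3]=6
  step 6: row=6, L[6]='x', prepend. Next row=LF[6]=2
  step 7: row=2, L[2]='y', prepend. Next row=LF[2]=5
  step 8: row=5, L[5]='x', prepend. Next row=LF[5]=1
Reversed output: xyxyxzy$

Answer: xyxyxzy$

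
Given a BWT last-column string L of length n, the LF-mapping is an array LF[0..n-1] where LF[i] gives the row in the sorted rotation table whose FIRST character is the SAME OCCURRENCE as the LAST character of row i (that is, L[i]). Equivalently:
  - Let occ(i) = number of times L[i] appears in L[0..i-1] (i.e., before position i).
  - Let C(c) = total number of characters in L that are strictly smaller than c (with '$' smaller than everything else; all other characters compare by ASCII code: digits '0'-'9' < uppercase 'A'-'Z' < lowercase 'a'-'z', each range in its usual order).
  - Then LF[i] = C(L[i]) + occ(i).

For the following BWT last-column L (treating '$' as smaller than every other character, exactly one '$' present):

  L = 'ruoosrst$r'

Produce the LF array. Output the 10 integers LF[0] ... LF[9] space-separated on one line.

Char counts: '$':1, 'o':2, 'r':3, 's':2, 't':1, 'u':1
C (first-col start): C('$')=0, C('o')=1, C('r')=3, C('s')=6, C('t')=8, C('u')=9
L[0]='r': occ=0, LF[0]=C('r')+0=3+0=3
L[1]='u': occ=0, LF[1]=C('u')+0=9+0=9
L[2]='o': occ=0, LF[2]=C('o')+0=1+0=1
L[3]='o': occ=1, LF[3]=C('o')+1=1+1=2
L[4]='s': occ=0, LF[4]=C('s')+0=6+0=6
L[5]='r': occ=1, LF[5]=C('r')+1=3+1=4
L[6]='s': occ=1, LF[6]=C('s')+1=6+1=7
L[7]='t': occ=0, LF[7]=C('t')+0=8+0=8
L[8]='$': occ=0, LF[8]=C('$')+0=0+0=0
L[9]='r': occ=2, LF[9]=C('r')+2=3+2=5

Answer: 3 9 1 2 6 4 7 8 0 5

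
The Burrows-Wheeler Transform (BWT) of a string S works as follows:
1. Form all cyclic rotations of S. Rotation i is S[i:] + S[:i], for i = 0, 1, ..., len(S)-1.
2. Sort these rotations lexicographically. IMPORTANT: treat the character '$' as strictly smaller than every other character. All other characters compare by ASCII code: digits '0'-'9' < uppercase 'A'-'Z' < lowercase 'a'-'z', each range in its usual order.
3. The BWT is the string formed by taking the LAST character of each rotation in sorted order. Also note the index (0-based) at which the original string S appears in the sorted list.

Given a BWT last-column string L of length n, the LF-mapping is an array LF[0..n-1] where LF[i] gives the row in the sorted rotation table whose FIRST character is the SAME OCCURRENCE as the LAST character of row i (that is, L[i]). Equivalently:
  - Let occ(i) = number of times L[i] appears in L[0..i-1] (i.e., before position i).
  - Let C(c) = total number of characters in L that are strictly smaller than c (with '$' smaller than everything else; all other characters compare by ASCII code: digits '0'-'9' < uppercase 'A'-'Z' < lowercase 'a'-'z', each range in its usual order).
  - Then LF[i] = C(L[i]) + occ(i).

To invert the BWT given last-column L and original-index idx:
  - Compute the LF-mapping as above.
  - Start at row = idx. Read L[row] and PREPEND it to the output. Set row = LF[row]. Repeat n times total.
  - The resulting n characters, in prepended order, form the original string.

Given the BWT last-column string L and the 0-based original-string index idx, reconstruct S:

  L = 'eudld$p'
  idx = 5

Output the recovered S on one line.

LF mapping: 3 6 1 4 2 0 5
Walk LF starting at row 5, prepending L[row]:
  step 1: row=5, L[5]='$', prepend. Next row=LF[5]=0
  step 2: row=0, L[0]='e', prepend. Next row=LF[0]=3
  step 3: row=3, L[3]='l', prepend. Next row=LF[3]=4
  step 4: row=4, L[4]='d', prepend. Next row=LF[4]=2
  step 5: row=2, L[2]='d', prepend. Next row=LF[2]=1
  step 6: row=1, L[1]='u', prepend. Next row=LF[1]=6
  step 7: row=6, L[6]='p', prepend. Next row=LF[6]=5
Reversed output: puddle$

Answer: puddle$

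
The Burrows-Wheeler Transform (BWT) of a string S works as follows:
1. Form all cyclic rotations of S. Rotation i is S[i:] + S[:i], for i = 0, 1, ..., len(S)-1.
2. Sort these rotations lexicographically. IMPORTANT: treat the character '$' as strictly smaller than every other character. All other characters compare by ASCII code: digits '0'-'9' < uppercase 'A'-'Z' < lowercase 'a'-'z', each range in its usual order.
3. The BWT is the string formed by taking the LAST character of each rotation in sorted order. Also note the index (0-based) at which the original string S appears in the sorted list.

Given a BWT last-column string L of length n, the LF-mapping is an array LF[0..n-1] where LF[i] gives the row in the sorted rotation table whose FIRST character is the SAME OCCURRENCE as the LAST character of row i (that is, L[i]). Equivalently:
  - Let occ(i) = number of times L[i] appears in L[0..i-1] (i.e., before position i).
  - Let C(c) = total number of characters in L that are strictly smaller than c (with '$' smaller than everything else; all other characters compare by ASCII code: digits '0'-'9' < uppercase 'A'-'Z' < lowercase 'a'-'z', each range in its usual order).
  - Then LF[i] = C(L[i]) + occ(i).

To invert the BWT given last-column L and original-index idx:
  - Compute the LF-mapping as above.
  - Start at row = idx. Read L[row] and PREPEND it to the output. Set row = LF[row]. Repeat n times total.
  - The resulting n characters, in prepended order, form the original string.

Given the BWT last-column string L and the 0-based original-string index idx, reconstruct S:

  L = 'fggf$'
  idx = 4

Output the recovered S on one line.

LF mapping: 1 3 4 2 0
Walk LF starting at row 4, prepending L[row]:
  step 1: row=4, L[4]='$', prepend. Next row=LF[4]=0
  step 2: row=0, L[0]='f', prepend. Next row=LF[0]=1
  step 3: row=1, L[1]='g', prepend. Next row=LF[1]=3
  step 4: row=3, L[3]='f', prepend. Next row=LF[3]=2
  step 5: row=2, L[2]='g', prepend. Next row=LF[2]=4
Reversed output: gfgf$

Answer: gfgf$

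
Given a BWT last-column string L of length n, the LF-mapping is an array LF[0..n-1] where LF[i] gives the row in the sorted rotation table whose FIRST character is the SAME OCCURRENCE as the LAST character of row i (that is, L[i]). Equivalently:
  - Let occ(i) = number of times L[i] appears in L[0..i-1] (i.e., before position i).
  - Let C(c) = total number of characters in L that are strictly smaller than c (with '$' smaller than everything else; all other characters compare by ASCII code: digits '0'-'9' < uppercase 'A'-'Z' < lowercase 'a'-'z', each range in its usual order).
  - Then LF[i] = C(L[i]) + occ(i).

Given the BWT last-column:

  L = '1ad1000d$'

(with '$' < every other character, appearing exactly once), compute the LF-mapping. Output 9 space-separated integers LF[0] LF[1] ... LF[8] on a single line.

Char counts: '$':1, '0':3, '1':2, 'a':1, 'd':2
C (first-col start): C('$')=0, C('0')=1, C('1')=4, C('a')=6, C('d')=7
L[0]='1': occ=0, LF[0]=C('1')+0=4+0=4
L[1]='a': occ=0, LF[1]=C('a')+0=6+0=6
L[2]='d': occ=0, LF[2]=C('d')+0=7+0=7
L[3]='1': occ=1, LF[3]=C('1')+1=4+1=5
L[4]='0': occ=0, LF[4]=C('0')+0=1+0=1
L[5]='0': occ=1, LF[5]=C('0')+1=1+1=2
L[6]='0': occ=2, LF[6]=C('0')+2=1+2=3
L[7]='d': occ=1, LF[7]=C('d')+1=7+1=8
L[8]='$': occ=0, LF[8]=C('$')+0=0+0=0

Answer: 4 6 7 5 1 2 3 8 0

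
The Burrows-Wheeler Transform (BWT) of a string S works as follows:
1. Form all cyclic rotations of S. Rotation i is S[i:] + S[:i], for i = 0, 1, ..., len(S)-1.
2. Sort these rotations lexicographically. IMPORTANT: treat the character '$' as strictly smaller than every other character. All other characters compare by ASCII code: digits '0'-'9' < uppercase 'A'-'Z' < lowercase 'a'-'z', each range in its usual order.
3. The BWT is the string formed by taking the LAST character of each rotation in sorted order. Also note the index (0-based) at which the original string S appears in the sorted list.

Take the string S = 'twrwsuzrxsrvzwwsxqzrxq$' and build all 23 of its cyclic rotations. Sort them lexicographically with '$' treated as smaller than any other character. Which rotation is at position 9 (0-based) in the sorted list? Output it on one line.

All 23 rotations (rotation i = S[i:]+S[:i]):
  rot[0] = twrwsuzrxsrvzwwsxqzrxq$
  rot[1] = wrwsuzrxsrvzwwsxqzrxq$t
  rot[2] = rwsuzrxsrvzwwsxqzrxq$tw
  rot[3] = wsuzrxsrvzwwsxqzrxq$twr
  rot[4] = suzrxsrvzwwsxqzrxq$twrw
  rot[5] = uzrxsrvzwwsxqzrxq$twrws
  rot[6] = zrxsrvzwwsxqzrxq$twrwsu
  rot[7] = rxsrvzwwsxqzrxq$twrwsuz
  rot[8] = xsrvzwwsxqzrxq$twrwsuzr
  rot[9] = srvzwwsxqzrxq$twrwsuzrx
  rot[10] = rvzwwsxqzrxq$twrwsuzrxs
  rot[11] = vzwwsxqzrxq$twrwsuzrxsr
  rot[12] = zwwsxqzrxq$twrwsuzrxsrv
  rot[13] = wwsxqzrxq$twrwsuzrxsrvz
  rot[14] = wsxqzrxq$twrwsuzrxsrvzw
  rot[15] = sxqzrxq$twrwsuzrxsrvzww
  rot[16] = xqzrxq$twrwsuzrxsrvzwws
  rot[17] = qzrxq$twrwsuzrxsrvzwwsx
  rot[18] = zrxq$twrwsuzrxsrvzwwsxq
  rot[19] = rxq$twrwsuzrxsrvzwwsxqz
  rot[20] = xq$twrwsuzrxsrvzwwsxqzr
  rot[21] = q$twrwsuzrxsrvzwwsxqzrx
  rot[22] = $twrwsuzrxsrvzwwsxqzrxq
Sorted (with $ < everything):
  sorted[0] = $twrwsuzrxsrvzwwsxqzrxq
  sorted[1] = q$twrwsuzrxsrvzwwsxqzrx
  sorted[2] = qzrxq$twrwsuzrxsrvzwwsx
  sorted[3] = rvzwwsxqzrxq$twrwsuzrxs
  sorted[4] = rwsuzrxsrvzwwsxqzrxq$tw
  sorted[5] = rxq$twrwsuzrxsrvzwwsxqz
  sorted[6] = rxsrvzwwsxqzrxq$twrwsuz
  sorted[7] = srvzwwsxqzrxq$twrwsuzrx
  sorted[8] = suzrxsrvzwwsxqzrxq$twrw
  sorted[9] = sxqzrxq$twrwsuzrxsrvzww
  sorted[10] = twrwsuzrxsrvzwwsxqzrxq$
  sorted[11] = uzrxsrvzwwsxqzrxq$twrws
  sorted[12] = vzwwsxqzrxq$twrwsuzrxsr
  sorted[13] = wrwsuzrxsrvzwwsxqzrxq$t
  sorted[14] = wsuzrxsrvzwwsxqzrxq$twr
  sorted[15] = wsxqzrxq$twrwsuzrxsrvzw
  sorted[16] = wwsxqzrxq$twrwsuzrxsrvz
  sorted[17] = xq$twrwsuzrxsrvzwwsxqzr
  sorted[18] = xqzrxq$twrwsuzrxsrvzwws
  sorted[19] = xsrvzwwsxqzrxq$twrwsuzr
  sorted[20] = zrxq$twrwsuzrxsrvzwwsxq
  sorted[21] = zrxsrvzwwsxqzrxq$twrwsu
  sorted[22] = zwwsxqzrxq$twrwsuzrxsrv
sorted[9] = sxqzrxq$twrwsuzrxsrvzww

Answer: sxqzrxq$twrwsuzrxsrvzww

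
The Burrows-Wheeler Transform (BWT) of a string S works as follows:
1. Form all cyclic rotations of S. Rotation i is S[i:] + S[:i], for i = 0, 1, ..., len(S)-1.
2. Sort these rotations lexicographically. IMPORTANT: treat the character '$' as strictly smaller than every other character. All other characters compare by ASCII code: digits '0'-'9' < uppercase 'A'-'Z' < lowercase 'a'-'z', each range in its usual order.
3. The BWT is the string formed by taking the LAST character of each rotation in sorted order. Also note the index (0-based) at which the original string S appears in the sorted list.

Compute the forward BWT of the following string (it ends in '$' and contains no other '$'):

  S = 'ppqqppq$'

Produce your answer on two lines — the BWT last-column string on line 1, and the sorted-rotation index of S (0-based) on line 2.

All 8 rotations (rotation i = S[i:]+S[:i]):
  rot[0] = ppqqppq$
  rot[1] = pqqppq$p
  rot[2] = qqppq$pp
  rot[3] = qppq$ppq
  rot[4] = ppq$ppqq
  rot[5] = pq$ppqqp
  rot[6] = q$ppqqpp
  rot[7] = $ppqqppq
Sorted (with $ < everything):
  sorted[0] = $ppqqppq  (last char: 'q')
  sorted[1] = ppq$ppqq  (last char: 'q')
  sorted[2] = ppqqppq$  (last char: '$')
  sorted[3] = pq$ppqqp  (last char: 'p')
  sorted[4] = pqqppq$p  (last char: 'p')
  sorted[5] = q$ppqqpp  (last char: 'p')
  sorted[6] = qppq$ppq  (last char: 'q')
  sorted[7] = qqppq$pp  (last char: 'p')
Last column: qq$pppqp
Original string S is at sorted index 2

Answer: qq$pppqp
2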